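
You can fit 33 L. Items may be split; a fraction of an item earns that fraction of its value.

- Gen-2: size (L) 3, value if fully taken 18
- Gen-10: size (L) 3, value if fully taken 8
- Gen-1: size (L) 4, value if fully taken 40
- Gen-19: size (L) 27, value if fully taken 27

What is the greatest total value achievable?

Rank by value-to-size ratio: Gen-1 40/4≈10, Gen-2 18/3≈6, Gen-10 8/3≈2.67, Gen-19 27/27≈1.
Gen-1: take in full, 4 L for value 40 ; 29 left.
Take all of Gen-2 (3 L, value 18) ; 26 L left.
All 3 L of Gen-10 fit (value 8) ; 23 remain.
Fill the last 23 L with part of Gen-19: 23/27 of it earns 23.
Total value = 89.

89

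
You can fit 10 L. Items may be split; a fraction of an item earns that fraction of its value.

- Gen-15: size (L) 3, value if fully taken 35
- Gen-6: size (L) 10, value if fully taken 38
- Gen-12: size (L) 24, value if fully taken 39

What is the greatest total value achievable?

61.6

Best value per unit of size first: Gen-15 35/3≈11.7, Gen-6 38/10≈3.8, Gen-12 39/24≈1.62.
Gen-15: take in full, 3 L for value 35 — 7 left.
7 L left: a 7/10 share of Gen-6 gives 38×7/10 = 26.6.
Total value = 61.6.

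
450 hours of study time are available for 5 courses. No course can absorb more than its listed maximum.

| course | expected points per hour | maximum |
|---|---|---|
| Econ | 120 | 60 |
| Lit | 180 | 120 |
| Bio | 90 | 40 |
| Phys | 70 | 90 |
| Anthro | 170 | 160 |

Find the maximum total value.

64500

Highest expected points per hour first: Lit 180 > Anthro 170 > Econ 120 > Bio 90 > Phys 70.
Lit: +120 to 120 (cap) ; 330 left.
Anthro: +160 to 160 (cap) ; 170 left.
Econ: +60 to 60 (cap) ; 110 left.
Bio takes 40 to reach its cap of 40 ; 70 left.
Phys: +70 (room for 90) → 70. Pool exhausted.
Total = 120×60 + 180×120 + 90×40 + 70×70 + 170×160 = 64500.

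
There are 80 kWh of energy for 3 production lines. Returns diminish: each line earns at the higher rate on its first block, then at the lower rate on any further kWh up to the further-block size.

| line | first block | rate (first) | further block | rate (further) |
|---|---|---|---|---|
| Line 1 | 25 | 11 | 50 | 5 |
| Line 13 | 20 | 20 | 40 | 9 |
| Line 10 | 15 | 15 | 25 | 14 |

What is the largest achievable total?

Treat each block as its own option and order by rate: Line 13/T1 20 > Line 10/T1 15 > Line 10/T2 14 > Line 1/T1 11 > Line 13/T2 9 > Line 1/T2 5.
Line 13/T1 (20): +20 → 60 left.
Line 10 T1 at 15: fill all 15 → 45 left.
Line 10/T2 (14): +25 → 20 left.
Line 1/T1: +20 of 25 at 11; pool empty.
Total = 20×20 + 15×15 + 14×25 + 11×20 = 1195.

1195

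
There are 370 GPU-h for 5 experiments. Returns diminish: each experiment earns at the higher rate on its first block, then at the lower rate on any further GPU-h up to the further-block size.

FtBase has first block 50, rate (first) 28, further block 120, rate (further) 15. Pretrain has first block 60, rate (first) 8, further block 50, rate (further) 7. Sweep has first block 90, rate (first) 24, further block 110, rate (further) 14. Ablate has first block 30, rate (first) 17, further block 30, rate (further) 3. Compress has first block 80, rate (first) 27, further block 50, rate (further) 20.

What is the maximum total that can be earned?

8280

Order all 10 blocks by rate: FtBase/T1 28 > Compress/T1 27 > Sweep/T1 24 > Compress/T2 20 > Ablate/T1 17 > FtBase/T2 15 > Sweep/T2 14 > Pretrain/T1 8 > Pretrain/T2 7 > Ablate/T2 3.
FtBase T1 at 28: fill all 50 — 320 left.
Compress/T1 (27): +80 — 240 left.
Sweep/T1 (24): +90 — 150 left.
Compress/T2 (20): +50 — 100 left.
Ablate T1 at 17: fill all 30 — 70 left.
70 remain; put them into FtBase T2 at 15.
Total = 28×50 + 27×80 + 24×90 + 20×50 + 17×30 + 15×70 = 8280.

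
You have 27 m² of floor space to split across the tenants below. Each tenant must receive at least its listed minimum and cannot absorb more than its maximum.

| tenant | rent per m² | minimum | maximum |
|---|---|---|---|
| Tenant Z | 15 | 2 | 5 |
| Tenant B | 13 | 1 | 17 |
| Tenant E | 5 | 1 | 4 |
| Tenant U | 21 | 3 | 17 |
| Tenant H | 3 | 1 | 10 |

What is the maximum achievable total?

Meeting every minimum uses 2+1+1+3+1 = 8 m², leaving 19.
Highest rent per m² first: Tenant U 21 > Tenant Z 15 > Tenant B 13 > Tenant E 5 > Tenant H 3.
Tenant U takes 14 more to reach its cap of 17 ; 5 left.
Tenant Z takes 3 more to reach its cap of 5 ; 2 left.
Only 2 left; Tenant B takes them to reach 3.
Total = 15×5 + 13×3 + 5×1 + 21×17 + 3×1 = 479.

479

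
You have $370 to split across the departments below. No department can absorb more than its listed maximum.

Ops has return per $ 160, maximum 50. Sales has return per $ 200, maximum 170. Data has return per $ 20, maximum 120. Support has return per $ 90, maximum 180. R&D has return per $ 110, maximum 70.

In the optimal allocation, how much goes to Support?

80

Highest return per $ first: Sales 200 > Ops 160 > R&D 110 > Support 90 > Data 20.
Sales: +170 to 170 (cap) ; 200 left.
Ops: +50 to 50 (cap) ; 150 left.
R&D takes 70 to reach its cap of 70 ; 80 left.
Only 80 left; Support takes them to reach 80.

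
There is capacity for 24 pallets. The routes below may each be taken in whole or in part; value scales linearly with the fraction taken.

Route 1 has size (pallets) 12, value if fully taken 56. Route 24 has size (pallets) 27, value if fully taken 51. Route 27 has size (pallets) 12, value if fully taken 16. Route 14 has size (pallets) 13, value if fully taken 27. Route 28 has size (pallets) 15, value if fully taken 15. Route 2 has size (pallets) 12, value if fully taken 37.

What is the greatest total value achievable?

93

Best value per unit of size first: Route 1 56/12≈4.67, Route 2 37/12≈3.08, Route 14 27/13≈2.08, Route 24 51/27≈1.89, Route 27 16/12≈1.33, Route 28 15/15≈1.
Take all of Route 1 (12 pallets, value 56) → 12 pallets left.
Route 2: take in full, 12 pallets for value 37 → 0 left.
Total value = 93.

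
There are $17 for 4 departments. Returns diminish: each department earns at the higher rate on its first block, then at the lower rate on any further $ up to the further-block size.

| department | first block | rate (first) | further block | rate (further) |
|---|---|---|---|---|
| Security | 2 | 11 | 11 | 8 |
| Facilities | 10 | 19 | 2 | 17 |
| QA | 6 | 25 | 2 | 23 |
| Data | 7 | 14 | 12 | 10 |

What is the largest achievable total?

Treat each block as its own option and order by rate: QA/tier1 25 > QA/tier2 23 > Facilities/tier1 19 > Facilities/tier2 17 > Data/tier1 14 > Security/tier1 11 > Data/tier2 10 > Security/tier2 8.
QA/tier1 (25): +6 ; 11 left.
QA/tier2 (23): +2 ; 9 left.
9 remain; put them into Facilities tier1 at 19.
Total = 25×6 + 23×2 + 19×9 = 367.

367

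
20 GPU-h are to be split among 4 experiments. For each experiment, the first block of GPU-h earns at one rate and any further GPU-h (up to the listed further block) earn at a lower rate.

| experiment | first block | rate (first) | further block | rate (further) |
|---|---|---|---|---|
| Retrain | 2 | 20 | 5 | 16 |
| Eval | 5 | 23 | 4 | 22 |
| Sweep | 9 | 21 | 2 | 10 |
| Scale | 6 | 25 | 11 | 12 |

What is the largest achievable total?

458

Treat each block as its own option and order by rate: Scale/first 25 > Eval/first 23 > Eval/second 22 > Sweep/first 21 > Retrain/first 20 > Retrain/second 16 > Scale/second 12 > Sweep/second 10.
Scale/first (25): +6 — 14 left.
Eval/first (23): +5 — 9 left.
Eval/second (22): +4 — 5 left.
Sweep/first: +5 of 9 at 21; pool empty.
Total = 25×6 + 23×5 + 22×4 + 21×5 = 458.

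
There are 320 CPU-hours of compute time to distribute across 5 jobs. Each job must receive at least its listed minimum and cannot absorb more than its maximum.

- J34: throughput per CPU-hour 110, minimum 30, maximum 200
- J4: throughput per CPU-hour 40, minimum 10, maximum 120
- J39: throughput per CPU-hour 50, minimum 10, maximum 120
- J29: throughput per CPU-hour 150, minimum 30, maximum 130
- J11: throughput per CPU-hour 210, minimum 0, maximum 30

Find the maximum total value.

Meeting every minimum uses 30+10+10+30+0 = 80 CPU-hours, leaving 240.
Rank by throughput per CPU-hour: J11 210 > J29 150 > J34 110 > J39 50 > J4 40.
J11 takes 30 more to reach its cap of 30 — 210 left.
Give J29 100 more to hit its cap of 130 — 110 left.
Only 110 left; J34 takes them to reach 140.
Total = 110×140 + 40×10 + 50×10 + 150×130 + 210×30 = 42100.

42100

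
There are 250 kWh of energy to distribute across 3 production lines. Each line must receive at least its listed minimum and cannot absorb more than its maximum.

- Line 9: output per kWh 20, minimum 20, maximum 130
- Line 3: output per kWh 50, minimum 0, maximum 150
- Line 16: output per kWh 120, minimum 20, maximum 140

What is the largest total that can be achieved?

Meeting every minimum uses 20+0+20 = 40 kWh, leaving 210.
Order the production lines by output per kWh: Line 16 120 > Line 3 50 > Line 9 20.
Line 16: +120 to 140 (cap) — 90 left.
Line 3: +90 (room for 150) → 90. Pool exhausted.
Total = 20×20 + 50×90 + 120×140 = 21700.

21700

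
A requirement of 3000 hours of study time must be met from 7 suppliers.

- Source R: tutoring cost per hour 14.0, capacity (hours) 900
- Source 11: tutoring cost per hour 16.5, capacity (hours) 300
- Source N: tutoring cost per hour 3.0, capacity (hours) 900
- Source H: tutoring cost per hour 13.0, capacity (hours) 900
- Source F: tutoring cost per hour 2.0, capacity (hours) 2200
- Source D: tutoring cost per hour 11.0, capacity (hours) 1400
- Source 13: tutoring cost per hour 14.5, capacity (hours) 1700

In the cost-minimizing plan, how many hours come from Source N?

800

Cheapest first:
Take 2200 from Source F at 2.0 → need 800 more.
Source N at 3.0: take 800 of its 900 → requirement met.
Source D, Source H, Source R, Source 13, Source 11: unused.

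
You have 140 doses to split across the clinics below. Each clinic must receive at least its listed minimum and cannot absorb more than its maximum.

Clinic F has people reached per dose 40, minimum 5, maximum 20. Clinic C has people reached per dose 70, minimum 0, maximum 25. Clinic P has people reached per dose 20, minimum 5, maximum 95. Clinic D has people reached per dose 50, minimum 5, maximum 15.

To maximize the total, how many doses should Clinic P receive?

80

Meeting every minimum uses 5+0+5+5 = 15 doses, leaving 125.
Order the clinics by people reached per dose: Clinic C 70 > Clinic D 50 > Clinic F 40 > Clinic P 20.
Clinic C takes 25 more to reach its cap of 25 ; 100 left.
Give Clinic D 10 more to hit its cap of 15 ; 90 left.
Clinic F: +15 to 20 (cap) ; 75 left.
Only 75 left; Clinic P takes them to reach 80.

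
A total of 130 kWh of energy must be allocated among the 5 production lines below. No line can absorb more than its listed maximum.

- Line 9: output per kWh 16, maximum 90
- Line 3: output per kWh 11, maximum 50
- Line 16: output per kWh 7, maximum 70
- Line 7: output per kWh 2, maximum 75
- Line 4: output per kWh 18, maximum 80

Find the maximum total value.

Order the production lines by output per kWh: Line 4 18 > Line 9 16 > Line 3 11 > Line 16 7 > Line 7 2.
Line 4 takes 80 to reach its cap of 80 ; 50 left.
Line 9 has room for 90 but only 50 remain, so it gets 50.
Total = 16×50 + 18×80 = 2240.

2240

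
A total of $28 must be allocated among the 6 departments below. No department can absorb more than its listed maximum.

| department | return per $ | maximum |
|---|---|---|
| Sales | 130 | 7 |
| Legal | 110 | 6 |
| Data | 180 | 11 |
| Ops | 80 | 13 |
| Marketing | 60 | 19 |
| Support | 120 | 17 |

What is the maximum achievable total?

4090

Highest return per $ first: Data 180 > Sales 130 > Support 120 > Legal 110 > Ops 80 > Marketing 60.
Data: +11 to 11 (cap) ; 17 left.
Sales takes 7 to reach its cap of 7 ; 10 left.
Support: +10 (room for 17) → 10. Pool exhausted.
Total = 130×7 + 180×11 + 120×10 = 4090.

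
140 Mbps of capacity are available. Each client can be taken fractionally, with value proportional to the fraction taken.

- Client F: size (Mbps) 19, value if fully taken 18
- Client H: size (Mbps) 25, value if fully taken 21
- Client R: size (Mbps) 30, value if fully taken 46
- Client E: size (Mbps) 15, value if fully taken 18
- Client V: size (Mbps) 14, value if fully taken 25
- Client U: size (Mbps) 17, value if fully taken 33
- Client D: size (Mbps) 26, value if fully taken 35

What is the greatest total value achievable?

190.96

Best value per unit of size first: Client U 33/17≈1.94, Client V 25/14≈1.79, Client R 46/30≈1.53, Client D 35/26≈1.35, Client E 18/15≈1.2, Client F 18/19≈0.947, Client H 21/25≈0.84.
Client U: take in full, 17 Mbps for value 33 ; 123 left.
All 14 Mbps of Client V fit (value 25) ; 109 remain.
Take all of Client R (30 Mbps, value 46) ; 79 Mbps left.
Take all of Client D (26 Mbps, value 35) ; 53 Mbps left.
Take all of Client E (15 Mbps, value 18) ; 38 Mbps left.
Take all of Client F (19 Mbps, value 18) ; 19 Mbps left.
19 Mbps left: a 19/25 share of Client H gives 21×19/25 = 15.96.
Total value = 190.96.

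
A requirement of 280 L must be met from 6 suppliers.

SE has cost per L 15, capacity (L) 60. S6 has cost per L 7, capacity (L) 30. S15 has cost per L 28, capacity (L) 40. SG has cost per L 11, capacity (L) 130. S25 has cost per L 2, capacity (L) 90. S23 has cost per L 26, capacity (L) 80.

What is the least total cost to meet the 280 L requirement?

2270

Use suppliers in increasing cost order.
Take 90 from S25 at 2 → need 190 more.
Take 30 from S6 at 7 → need 160 more.
SG at 11: take all 130 L → 30 still needed.
SE at 15: take 30 of its 60 → requirement met.
S23, S15: unused.
Cost = 90×2 + 30×7 + 130×11 + 30×15 = 2270.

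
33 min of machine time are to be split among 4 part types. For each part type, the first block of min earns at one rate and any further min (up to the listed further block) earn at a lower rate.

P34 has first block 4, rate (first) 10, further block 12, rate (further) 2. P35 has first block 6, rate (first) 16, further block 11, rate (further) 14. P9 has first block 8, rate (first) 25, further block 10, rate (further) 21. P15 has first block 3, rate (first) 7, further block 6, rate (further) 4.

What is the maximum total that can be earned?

632

Treat each block as its own option and order by rate: P9/first 25 > P9/second 21 > P35/first 16 > P35/second 14 > P34/first 10 > P15/first 7 > P15/second 4 > P34/second 2.
P9/first (25): +8 — 25 left.
Fill P9 second block (10 at 21) — 15 left.
Fill P35 first block (6 at 16) — 9 left.
P35 second at 14: only 9 left, fill 9.
Total = 25×8 + 21×10 + 16×6 + 14×9 = 632.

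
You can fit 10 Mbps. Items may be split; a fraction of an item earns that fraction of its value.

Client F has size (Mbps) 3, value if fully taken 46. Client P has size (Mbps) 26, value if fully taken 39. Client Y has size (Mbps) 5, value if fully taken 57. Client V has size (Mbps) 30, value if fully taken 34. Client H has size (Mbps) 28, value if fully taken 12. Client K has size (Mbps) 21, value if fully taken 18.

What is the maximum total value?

106

Sort by value density: Client F 46/3≈15.3, Client Y 57/5≈11.4, Client P 39/26≈1.5, Client V 34/30≈1.13, Client K 18/21≈0.857, Client H 12/28≈0.429.
Client F: take in full, 3 Mbps for value 46 — 7 left.
All 5 Mbps of Client Y fit (value 57) — 2 remain.
Only 2 Mbps remain; take 2/26 of Client P for value 39×2/26 = 3.
Total value = 106.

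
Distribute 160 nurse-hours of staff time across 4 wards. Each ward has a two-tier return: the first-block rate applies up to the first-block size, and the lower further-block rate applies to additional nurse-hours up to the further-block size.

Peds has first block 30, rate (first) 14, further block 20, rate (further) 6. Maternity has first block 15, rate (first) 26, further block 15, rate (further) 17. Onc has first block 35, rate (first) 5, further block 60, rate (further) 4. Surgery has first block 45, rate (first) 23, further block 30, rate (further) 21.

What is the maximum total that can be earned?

Treat each block as its own option and order by rate: Maternity/tier1 26 > Surgery/tier1 23 > Surgery/tier2 21 > Maternity/tier2 17 > Peds/tier1 14 > Peds/tier2 6 > Onc/tier1 5 > Onc/tier2 4.
Maternity/tier1 (26): +15 → 145 left.
Surgery tier1 at 23: fill all 45 → 100 left.
Surgery tier2 at 21: fill all 30 → 70 left.
Maternity tier2 at 17: fill all 15 → 55 left.
Peds/tier1 (14): +30 → 25 left.
Peds/tier2 (6): +20 → 5 left.
5 remain; put them into Onc tier1 at 5.
Total = 26×15 + 23×45 + 21×30 + 17×15 + 14×30 + 6×20 + 5×5 = 2875.

2875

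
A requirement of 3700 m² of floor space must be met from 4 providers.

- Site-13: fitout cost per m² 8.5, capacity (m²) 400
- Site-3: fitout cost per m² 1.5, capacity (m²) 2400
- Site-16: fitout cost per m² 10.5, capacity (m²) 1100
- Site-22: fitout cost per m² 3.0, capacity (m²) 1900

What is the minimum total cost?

7500

Cheapest first:
Site-3 (1.5): use full 2400 — 1300 m² to go.
Take 1300 from Site-22 at 3.0 to finish.
Site-13, Site-16: unused.
Cost = 2400×1.5 + 1300×3.0 = 7500.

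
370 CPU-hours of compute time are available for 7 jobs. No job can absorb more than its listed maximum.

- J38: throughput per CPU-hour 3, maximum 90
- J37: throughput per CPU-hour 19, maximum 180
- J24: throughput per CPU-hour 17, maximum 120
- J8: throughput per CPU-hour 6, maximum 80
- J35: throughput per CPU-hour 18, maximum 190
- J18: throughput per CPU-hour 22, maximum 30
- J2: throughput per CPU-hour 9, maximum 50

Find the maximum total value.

6960

Highest throughput per CPU-hour first: J18 22 > J37 19 > J35 18 > J24 17 > J2 9 > J8 6 > J38 3.
Give J18 30 to hit its cap of 30 → 340 left.
Give J37 180 to hit its cap of 180 → 160 left.
J35 has room for 190 but only 160 remain, so it gets 160.
Total = 19×180 + 18×160 + 22×30 = 6960.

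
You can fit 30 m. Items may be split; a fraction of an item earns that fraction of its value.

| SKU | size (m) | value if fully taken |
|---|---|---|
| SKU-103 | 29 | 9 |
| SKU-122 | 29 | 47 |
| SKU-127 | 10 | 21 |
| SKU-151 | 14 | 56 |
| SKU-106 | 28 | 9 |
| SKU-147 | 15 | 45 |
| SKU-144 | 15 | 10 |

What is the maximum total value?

Best value per unit of size first: SKU-151 56/14≈4, SKU-147 45/15≈3, SKU-127 21/10≈2.1, SKU-122 47/29≈1.62, SKU-144 10/15≈0.667, SKU-106 9/28≈0.321, SKU-103 9/29≈0.31.
SKU-151: take in full, 14 m for value 56 ; 16 left.
SKU-147: take in full, 15 m for value 45 ; 1 left.
1 m left: a 1/10 share of SKU-127 gives 21×1/10 = 2.1.
Total value = 103.1.

103.1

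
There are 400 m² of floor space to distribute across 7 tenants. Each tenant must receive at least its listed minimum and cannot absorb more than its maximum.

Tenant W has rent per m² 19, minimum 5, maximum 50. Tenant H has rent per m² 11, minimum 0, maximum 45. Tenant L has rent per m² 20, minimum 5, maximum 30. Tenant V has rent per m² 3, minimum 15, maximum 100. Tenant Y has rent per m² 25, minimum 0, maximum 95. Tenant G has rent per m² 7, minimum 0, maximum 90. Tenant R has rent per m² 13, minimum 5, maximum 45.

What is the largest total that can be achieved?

5770

Meeting every minimum uses 5+0+5+15+0+0+5 = 30 m², leaving 370.
Rank by rent per m²: Tenant Y 25 > Tenant L 20 > Tenant W 19 > Tenant R 13 > Tenant H 11 > Tenant G 7 > Tenant V 3.
Tenant Y takes 95 more to reach its cap of 95 — 275 left.
Tenant L: +25 to 30 (cap) — 250 left.
Give Tenant W 45 more to hit its cap of 50 — 205 left.
Tenant R: +40 to 45 (cap) — 165 left.
Tenant H: +45 to 45 (cap) — 120 left.
Tenant G takes 90 more to reach its cap of 90 — 30 left.
Tenant V has room for 85 more but only 30 remain, so it gets 45.
Total = 19×50 + 11×45 + 20×30 + 3×45 + 25×95 + 7×90 + 13×45 = 5770.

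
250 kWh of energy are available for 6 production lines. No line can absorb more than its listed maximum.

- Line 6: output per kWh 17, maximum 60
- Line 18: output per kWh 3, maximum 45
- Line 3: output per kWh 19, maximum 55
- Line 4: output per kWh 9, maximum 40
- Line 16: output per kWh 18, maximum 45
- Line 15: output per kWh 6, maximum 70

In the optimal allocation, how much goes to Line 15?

50

Highest output per kWh first: Line 3 19 > Line 16 18 > Line 6 17 > Line 4 9 > Line 15 6 > Line 18 3.
Line 3: +55 to 55 (cap) ; 195 left.
Line 16: +45 to 45 (cap) ; 150 left.
Line 6 takes 60 to reach its cap of 60 ; 90 left.
Line 4: +40 to 40 (cap) ; 50 left.
Line 15: +50 (room for 70) → 50. Pool exhausted.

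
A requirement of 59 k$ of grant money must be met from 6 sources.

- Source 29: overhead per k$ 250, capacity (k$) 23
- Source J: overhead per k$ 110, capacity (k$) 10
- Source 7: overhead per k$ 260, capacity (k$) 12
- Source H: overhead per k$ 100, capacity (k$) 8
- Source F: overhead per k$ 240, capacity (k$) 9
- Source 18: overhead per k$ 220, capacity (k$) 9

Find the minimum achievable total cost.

Fill from the cheapest source first.
Source H at 100: take all 8 k$ — 51 still needed.
Take 10 from Source J at 110 — need 41 more.
Take 9 from Source 18 at 220 — need 32 more.
Source F (240): use full 9 — 23 k$ to go.
Source 29 at 250: take all 23 k$ — 0 still needed.
Source 7: unused.
Cost = 8×100 + 10×110 + 9×220 + 9×240 + 23×250 = 11790.

11790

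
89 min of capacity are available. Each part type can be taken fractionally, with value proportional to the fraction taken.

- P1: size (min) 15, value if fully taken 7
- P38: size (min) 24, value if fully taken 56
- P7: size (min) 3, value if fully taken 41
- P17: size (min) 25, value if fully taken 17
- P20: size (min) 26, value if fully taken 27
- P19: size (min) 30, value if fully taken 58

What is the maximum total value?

186.08

Rank by value-to-size ratio: P7 41/3≈13.7, P38 56/24≈2.33, P19 58/30≈1.93, P20 27/26≈1.04, P17 17/25≈0.68, P1 7/15≈0.467.
P7: take in full, 3 min for value 41 ; 86 left.
P38: take in full, 24 min for value 56 ; 62 left.
Take all of P19 (30 min, value 58) ; 32 min left.
Take all of P20 (26 min, value 27) ; 6 min left.
6 min left: a 6/25 share of P17 gives 17×6/25 = 4.08.
Total value = 186.08.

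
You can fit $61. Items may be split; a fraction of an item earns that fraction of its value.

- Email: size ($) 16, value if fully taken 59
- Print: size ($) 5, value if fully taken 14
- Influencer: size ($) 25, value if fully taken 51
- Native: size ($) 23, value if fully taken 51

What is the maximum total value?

Sort by value density: Email 59/16≈3.69, Print 14/5≈2.8, Native 51/23≈2.22, Influencer 51/25≈2.04.
All 16 $ of Email fit (value 59) ; 45 remain.
All 5 $ of Print fit (value 14) ; 40 remain.
Take all of Native (23 $, value 51) ; 17 $ left.
17 $ left: a 17/25 share of Influencer gives 51×17/25 = 34.68.
Total value = 158.68.

158.68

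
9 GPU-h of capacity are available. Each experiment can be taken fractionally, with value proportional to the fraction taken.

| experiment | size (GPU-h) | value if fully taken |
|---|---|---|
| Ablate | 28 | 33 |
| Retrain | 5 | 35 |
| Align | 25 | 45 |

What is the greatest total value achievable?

Rank by value-to-size ratio: Retrain 35/5≈7, Align 45/25≈1.8, Ablate 33/28≈1.18.
All 5 GPU-h of Retrain fit (value 35) ; 4 remain.
Fill the last 4 GPU-h with part of Align: 4/25 of it earns 7.2.
Total value = 42.2.

42.2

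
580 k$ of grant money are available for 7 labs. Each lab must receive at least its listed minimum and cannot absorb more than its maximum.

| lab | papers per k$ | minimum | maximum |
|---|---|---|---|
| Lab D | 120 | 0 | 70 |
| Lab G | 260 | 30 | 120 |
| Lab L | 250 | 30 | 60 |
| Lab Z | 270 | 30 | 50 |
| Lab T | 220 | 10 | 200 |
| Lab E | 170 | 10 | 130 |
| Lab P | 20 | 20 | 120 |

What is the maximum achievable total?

Meeting every minimum uses 0+30+30+30+10+10+20 = 130 k$, leaving 450.
Order the labs by papers per k$: Lab Z 270 > Lab G 260 > Lab L 250 > Lab T 220 > Lab E 170 > Lab D 120 > Lab P 20.
Lab Z takes 20 more to reach its cap of 50 → 430 left.
Lab G: +90 to 120 (cap) → 340 left.
Give Lab L 30 more to hit its cap of 60 → 310 left.
Give Lab T 190 more to hit its cap of 200 → 120 left.
Lab E takes 120 more to reach its cap of 130 → 0 left.
Total = 260×120 + 250×60 + 270×50 + 220×200 + 170×130 + 20×20 = 126200.

126200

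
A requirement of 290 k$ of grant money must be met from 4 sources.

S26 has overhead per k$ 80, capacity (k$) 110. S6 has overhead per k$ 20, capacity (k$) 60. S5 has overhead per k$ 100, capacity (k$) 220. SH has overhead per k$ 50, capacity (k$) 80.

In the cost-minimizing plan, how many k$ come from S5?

40

Fill from the cheapest source first.
S6 at 20: take all 60 k$ — 230 still needed.
Take 80 from SH at 50 — need 150 more.
S26 (80): use full 110 — 40 k$ to go.
S5 at 100: take 40 of its 220 — requirement met.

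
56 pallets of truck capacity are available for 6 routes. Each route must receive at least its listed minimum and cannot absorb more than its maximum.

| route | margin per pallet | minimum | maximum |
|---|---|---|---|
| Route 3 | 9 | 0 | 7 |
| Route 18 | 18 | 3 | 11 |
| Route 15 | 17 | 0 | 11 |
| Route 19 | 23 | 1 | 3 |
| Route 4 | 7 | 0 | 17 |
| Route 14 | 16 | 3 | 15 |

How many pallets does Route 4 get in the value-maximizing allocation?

Meeting every minimum uses 0+3+0+1+0+3 = 7 pallets, leaving 49.
Highest margin per pallet first: Route 19 23 > Route 18 18 > Route 15 17 > Route 14 16 > Route 3 9 > Route 4 7.
Route 19: +2 to 3 (cap) ; 47 left.
Give Route 18 8 more to hit its cap of 11 ; 39 left.
Give Route 15 11 more to hit its cap of 11 ; 28 left.
Route 14 takes 12 more to reach its cap of 15 ; 16 left.
Route 3 takes 7 more to reach its cap of 7 ; 9 left.
Route 4: +9 (room for 17) → 9. Pool exhausted.

9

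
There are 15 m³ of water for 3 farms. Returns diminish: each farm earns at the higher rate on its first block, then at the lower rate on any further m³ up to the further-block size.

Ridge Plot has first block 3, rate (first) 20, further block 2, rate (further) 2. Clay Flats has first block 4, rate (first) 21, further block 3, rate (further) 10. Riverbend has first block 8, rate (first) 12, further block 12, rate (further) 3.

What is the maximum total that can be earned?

Treat each block as its own option and order by rate: Clay Flats/T1 21 > Ridge Plot/T1 20 > Riverbend/T1 12 > Clay Flats/T2 10 > Riverbend/T2 3 > Ridge Plot/T2 2.
Clay Flats T1 at 21: fill all 4 ; 11 left.
Ridge Plot T1 at 20: fill all 3 ; 8 left.
Fill Riverbend T1 block (8 at 12) ; 0 left.
Total = 21×4 + 20×3 + 12×8 = 240.

240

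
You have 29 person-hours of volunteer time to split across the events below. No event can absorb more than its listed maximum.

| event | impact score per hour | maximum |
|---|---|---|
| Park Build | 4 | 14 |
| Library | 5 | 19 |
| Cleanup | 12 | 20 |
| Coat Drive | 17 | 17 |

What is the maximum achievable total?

433

Highest impact score per hour first: Coat Drive 17 > Cleanup 12 > Library 5 > Park Build 4.
Coat Drive takes 17 to reach its cap of 17 → 12 left.
Cleanup has room for 20 but only 12 remain, so it gets 12.
Total = 12×12 + 17×17 = 433.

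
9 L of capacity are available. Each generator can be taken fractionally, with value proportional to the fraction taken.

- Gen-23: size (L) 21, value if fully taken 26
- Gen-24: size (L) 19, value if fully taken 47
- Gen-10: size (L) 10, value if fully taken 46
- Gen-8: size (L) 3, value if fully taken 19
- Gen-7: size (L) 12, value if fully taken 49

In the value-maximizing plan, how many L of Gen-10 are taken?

6

Sort by value density: Gen-8 19/3≈6.33, Gen-10 46/10≈4.6, Gen-7 49/12≈4.08, Gen-24 47/19≈2.47, Gen-23 26/21≈1.24.
Gen-8: take in full, 3 L for value 19 ; 6 left.
Fill the last 6 L with part of Gen-10: 6/10 of it earns 27.6.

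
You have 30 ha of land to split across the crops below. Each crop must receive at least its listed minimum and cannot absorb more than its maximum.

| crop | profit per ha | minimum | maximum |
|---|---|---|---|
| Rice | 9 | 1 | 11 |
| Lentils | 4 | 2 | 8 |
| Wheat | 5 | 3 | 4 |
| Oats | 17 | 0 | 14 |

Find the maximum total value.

360

Meeting every minimum uses 1+2+3+0 = 6 ha, leaving 24.
Highest profit per ha first: Oats 17 > Rice 9 > Wheat 5 > Lentils 4.
Give Oats 14 more to hit its cap of 14 — 10 left.
Give Rice 10 more to hit its cap of 11 — 0 left.
Total = 9×11 + 4×2 + 5×3 + 17×14 = 360.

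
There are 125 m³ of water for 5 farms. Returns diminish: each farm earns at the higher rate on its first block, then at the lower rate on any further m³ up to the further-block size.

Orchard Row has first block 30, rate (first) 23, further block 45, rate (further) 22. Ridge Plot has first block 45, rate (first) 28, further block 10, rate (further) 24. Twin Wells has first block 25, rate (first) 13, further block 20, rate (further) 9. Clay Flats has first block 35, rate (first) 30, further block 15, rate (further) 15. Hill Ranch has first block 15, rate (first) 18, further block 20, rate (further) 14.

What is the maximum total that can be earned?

3350

Rank every tier by rate: Clay Flats/T1 30 > Ridge Plot/T1 28 > Ridge Plot/T2 24 > Orchard Row/T1 23 > Orchard Row/T2 22 > Hill Ranch/T1 18 > Clay Flats/T2 15 > Hill Ranch/T2 14 > Twin Wells/T1 13 > Twin Wells/T2 9.
Clay Flats/T1 (30): +35 — 90 left.
Ridge Plot/T1 (28): +45 — 45 left.
Fill Ridge Plot T2 block (10 at 24) — 35 left.
Fill Orchard Row T1 block (30 at 23) — 5 left.
Orchard Row T2 at 22: only 5 left, fill 5.
Total = 30×35 + 28×45 + 24×10 + 23×30 + 22×5 = 3350.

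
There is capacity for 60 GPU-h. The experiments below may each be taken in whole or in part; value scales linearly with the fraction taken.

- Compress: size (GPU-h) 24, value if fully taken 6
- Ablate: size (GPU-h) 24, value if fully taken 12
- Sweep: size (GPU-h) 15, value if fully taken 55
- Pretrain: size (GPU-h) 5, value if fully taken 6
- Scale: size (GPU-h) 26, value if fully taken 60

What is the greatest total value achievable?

Sort by value density: Sweep 55/15≈3.67, Scale 60/26≈2.31, Pretrain 6/5≈1.2, Ablate 12/24≈0.5, Compress 6/24≈0.25.
All 15 GPU-h of Sweep fit (value 55) ; 45 remain.
Take all of Scale (26 GPU-h, value 60) ; 19 GPU-h left.
All 5 GPU-h of Pretrain fit (value 6) ; 14 remain.
Only 14 GPU-h remain; take 14/24 of Ablate for value 12×14/24 = 7.
Total value = 128.

128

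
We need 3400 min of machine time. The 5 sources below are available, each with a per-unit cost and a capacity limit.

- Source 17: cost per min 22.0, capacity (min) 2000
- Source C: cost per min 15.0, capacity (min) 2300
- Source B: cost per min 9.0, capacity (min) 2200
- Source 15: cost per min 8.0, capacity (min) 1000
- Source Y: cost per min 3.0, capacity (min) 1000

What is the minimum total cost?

Cheapest first:
Source Y (3.0): use full 1000 → 2400 min to go.
Source 15 at 8.0: take all 1000 min → 1400 still needed.
Source B (9.0): take the remaining 1400 → done.
Source C, Source 17: unused.
Cost = 1000×3.0 + 1000×8.0 + 1400×9.0 = 23600.

23600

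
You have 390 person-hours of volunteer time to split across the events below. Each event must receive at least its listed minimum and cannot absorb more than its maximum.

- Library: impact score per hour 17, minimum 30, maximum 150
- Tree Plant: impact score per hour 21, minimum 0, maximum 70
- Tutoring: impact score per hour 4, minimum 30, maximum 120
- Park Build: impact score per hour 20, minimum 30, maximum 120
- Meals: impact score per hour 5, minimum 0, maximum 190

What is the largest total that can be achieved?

Meeting every minimum uses 30+0+30+30+0 = 90 person-hours, leaving 300.
Order the events by impact score per hour: Tree Plant 21 > Park Build 20 > Library 17 > Meals 5 > Tutoring 4.
Tree Plant takes 70 more to reach its cap of 70 ; 230 left.
Park Build: +90 to 120 (cap) ; 140 left.
Library: +120 to 150 (cap) ; 20 left.
Meals has room for 190 more but only 20 remain, so it gets 20.
Total = 17×150 + 21×70 + 4×30 + 20×120 + 5×20 = 6640.

6640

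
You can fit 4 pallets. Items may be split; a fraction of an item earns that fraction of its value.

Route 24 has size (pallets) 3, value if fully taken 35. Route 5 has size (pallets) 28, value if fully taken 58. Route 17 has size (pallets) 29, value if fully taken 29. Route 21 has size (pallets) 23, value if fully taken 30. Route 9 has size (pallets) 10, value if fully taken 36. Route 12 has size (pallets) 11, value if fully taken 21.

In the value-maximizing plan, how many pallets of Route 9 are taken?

Sort by value density: Route 24 35/3≈11.7, Route 9 36/10≈3.6, Route 5 58/28≈2.07, Route 12 21/11≈1.91, Route 21 30/23≈1.3, Route 17 29/29≈1.
All 3 pallets of Route 24 fit (value 35) — 1 remain.
1 pallets left: a 1/10 share of Route 9 gives 36×1/10 = 3.6.

1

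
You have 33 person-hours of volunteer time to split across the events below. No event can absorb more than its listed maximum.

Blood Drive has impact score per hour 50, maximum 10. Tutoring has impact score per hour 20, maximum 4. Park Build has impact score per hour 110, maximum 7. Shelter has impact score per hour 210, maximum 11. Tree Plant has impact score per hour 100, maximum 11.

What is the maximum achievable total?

4380

Rank by impact score per hour: Shelter 210 > Park Build 110 > Tree Plant 100 > Blood Drive 50 > Tutoring 20.
Shelter takes 11 to reach its cap of 11 → 22 left.
Give Park Build 7 to hit its cap of 7 → 15 left.
Give Tree Plant 11 to hit its cap of 11 → 4 left.
Only 4 left; Blood Drive takes them to reach 4.
Total = 50×4 + 110×7 + 210×11 + 100×11 = 4380.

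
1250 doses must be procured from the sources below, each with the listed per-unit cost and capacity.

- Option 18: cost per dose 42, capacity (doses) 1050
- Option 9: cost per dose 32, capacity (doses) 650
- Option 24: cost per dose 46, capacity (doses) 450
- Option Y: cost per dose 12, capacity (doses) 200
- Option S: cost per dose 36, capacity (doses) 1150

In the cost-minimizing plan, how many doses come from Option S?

Cheapest first:
Option Y at 12: take all 200 doses — 1050 still needed.
Take 650 from Option 9 at 32 — need 400 more.
Option S at 36: take 400 of its 1150 — requirement met.
Option 18, Option 24: unused.

400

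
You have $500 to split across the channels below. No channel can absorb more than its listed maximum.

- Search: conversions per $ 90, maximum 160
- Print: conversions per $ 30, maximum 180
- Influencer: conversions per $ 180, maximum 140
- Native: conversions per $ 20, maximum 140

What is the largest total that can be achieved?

Rank by conversions per $: Influencer 180 > Search 90 > Print 30 > Native 20.
Influencer: +140 to 140 (cap) — 360 left.
Search takes 160 to reach its cap of 160 — 200 left.
Give Print 180 to hit its cap of 180 — 20 left.
Native has room for 140 but only 20 remain, so it gets 20.
Total = 90×160 + 30×180 + 180×140 + 20×20 = 45400.

45400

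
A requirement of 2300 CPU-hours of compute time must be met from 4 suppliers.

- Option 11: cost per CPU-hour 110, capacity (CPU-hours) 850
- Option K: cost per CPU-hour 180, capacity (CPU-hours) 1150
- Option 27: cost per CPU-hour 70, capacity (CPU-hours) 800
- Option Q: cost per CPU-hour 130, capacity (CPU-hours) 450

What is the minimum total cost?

244000

Fill from the cheapest supplier first.
Take 800 from Option 27 at 70 → need 1500 more.
Option 11 at 110: take all 850 CPU-hours → 650 still needed.
Option Q (130): use full 450 → 200 CPU-hours to go.
Option K at 180: take 200 of its 1150 → requirement met.
Cost = 800×70 + 850×110 + 450×130 + 200×180 = 244000.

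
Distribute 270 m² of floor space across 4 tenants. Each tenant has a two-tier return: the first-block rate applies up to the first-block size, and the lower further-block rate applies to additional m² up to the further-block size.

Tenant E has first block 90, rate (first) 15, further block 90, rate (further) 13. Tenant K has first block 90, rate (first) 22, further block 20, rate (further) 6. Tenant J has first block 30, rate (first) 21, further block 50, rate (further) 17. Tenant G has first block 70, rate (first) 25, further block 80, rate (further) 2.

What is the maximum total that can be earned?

5660

Order all 8 blocks by rate: Tenant G/tier1 25 > Tenant K/tier1 22 > Tenant J/tier1 21 > Tenant J/tier2 17 > Tenant E/tier1 15 > Tenant E/tier2 13 > Tenant K/tier2 6 > Tenant G/tier2 2.
Tenant G tier1 at 25: fill all 70 → 200 left.
Tenant K/tier1 (22): +90 → 110 left.
Tenant J tier1 at 21: fill all 30 → 80 left.
Fill Tenant J tier2 block (50 at 17) → 30 left.
Tenant E/tier1: +30 of 90 at 15; pool empty.
Total = 25×70 + 22×90 + 21×30 + 17×50 + 15×30 = 5660.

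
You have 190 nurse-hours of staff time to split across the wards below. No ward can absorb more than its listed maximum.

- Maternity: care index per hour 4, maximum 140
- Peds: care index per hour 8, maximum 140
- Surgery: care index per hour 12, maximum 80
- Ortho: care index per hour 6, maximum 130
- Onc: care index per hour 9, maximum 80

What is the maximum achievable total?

Rank by care index per hour: Surgery 12 > Onc 9 > Peds 8 > Ortho 6 > Maternity 4.
Surgery takes 80 to reach its cap of 80 — 110 left.
Give Onc 80 to hit its cap of 80 — 30 left.
Peds has room for 140 but only 30 remain, so it gets 30.
Total = 8×30 + 12×80 + 9×80 = 1920.

1920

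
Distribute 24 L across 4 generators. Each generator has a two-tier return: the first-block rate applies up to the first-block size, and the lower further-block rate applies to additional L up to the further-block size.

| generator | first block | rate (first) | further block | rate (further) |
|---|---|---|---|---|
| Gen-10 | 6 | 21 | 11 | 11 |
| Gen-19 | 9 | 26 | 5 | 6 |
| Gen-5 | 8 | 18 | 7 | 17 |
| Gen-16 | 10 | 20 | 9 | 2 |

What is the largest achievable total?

540

Treat each block as its own option and order by rate: Gen-19/T1 26 > Gen-10/T1 21 > Gen-16/T1 20 > Gen-5/T1 18 > Gen-5/T2 17 > Gen-10/T2 11 > Gen-19/T2 6 > Gen-16/T2 2.
Fill Gen-19 T1 block (9 at 26) → 15 left.
Gen-10/T1 (21): +6 → 9 left.
Gen-16 T1 at 20: only 9 left, fill 9.
Total = 26×9 + 21×6 + 20×9 = 540.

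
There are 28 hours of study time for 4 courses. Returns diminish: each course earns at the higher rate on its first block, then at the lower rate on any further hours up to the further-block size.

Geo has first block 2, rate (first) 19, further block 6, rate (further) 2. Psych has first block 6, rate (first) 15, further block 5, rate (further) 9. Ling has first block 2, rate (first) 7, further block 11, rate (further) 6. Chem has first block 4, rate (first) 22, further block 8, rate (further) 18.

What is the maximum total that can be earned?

Treat each block as its own option and order by rate: Chem/tier1 22 > Geo/tier1 19 > Chem/tier2 18 > Psych/tier1 15 > Psych/tier2 9 > Ling/tier1 7 > Ling/tier2 6 > Geo/tier2 2.
Fill Chem tier1 block (4 at 22) — 24 left.
Geo/tier1 (19): +2 — 22 left.
Chem/tier2 (18): +8 — 14 left.
Psych tier1 at 15: fill all 6 — 8 left.
Psych/tier2 (9): +5 — 3 left.
Fill Ling tier1 block (2 at 7) — 1 left.
1 remain; put them into Ling tier2 at 6.
Total = 22×4 + 19×2 + 18×8 + 15×6 + 9×5 + 7×2 + 6×1 = 425.

425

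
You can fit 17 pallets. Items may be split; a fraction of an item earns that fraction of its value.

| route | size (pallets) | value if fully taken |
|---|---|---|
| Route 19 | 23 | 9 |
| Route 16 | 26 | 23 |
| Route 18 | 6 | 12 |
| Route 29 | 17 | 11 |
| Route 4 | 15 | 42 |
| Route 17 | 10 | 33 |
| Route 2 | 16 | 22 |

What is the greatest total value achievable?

Best value per unit of size first: Route 17 33/10≈3.3, Route 4 42/15≈2.8, Route 18 12/6≈2, Route 2 22/16≈1.38, Route 16 23/26≈0.885, Route 29 11/17≈0.647, Route 19 9/23≈0.391.
Route 17: take in full, 10 pallets for value 33 ; 7 left.
Fill the last 7 pallets with part of Route 4: 7/15 of it earns 19.6.
Total value = 52.6.

52.6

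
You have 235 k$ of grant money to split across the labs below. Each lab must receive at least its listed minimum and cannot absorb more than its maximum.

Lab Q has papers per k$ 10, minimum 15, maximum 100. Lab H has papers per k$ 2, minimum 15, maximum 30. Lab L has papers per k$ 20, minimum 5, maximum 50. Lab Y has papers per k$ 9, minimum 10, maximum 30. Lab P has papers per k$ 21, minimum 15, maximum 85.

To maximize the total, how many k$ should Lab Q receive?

Meeting every minimum uses 15+15+5+10+15 = 60 k$, leaving 175.
Rank by papers per k$: Lab P 21 > Lab L 20 > Lab Q 10 > Lab Y 9 > Lab H 2.
Lab P takes 70 more to reach its cap of 85 ; 105 left.
Lab L: +45 to 50 (cap) ; 60 left.
Lab Q has room for 85 more but only 60 remain, so it gets 75.

75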